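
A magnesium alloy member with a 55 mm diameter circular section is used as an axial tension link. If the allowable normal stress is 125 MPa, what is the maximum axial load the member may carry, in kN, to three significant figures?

A = 2376 mm².
P_max = σ_allow · A = 125 · 2376 = 297000 N = 297 kN.

297 kN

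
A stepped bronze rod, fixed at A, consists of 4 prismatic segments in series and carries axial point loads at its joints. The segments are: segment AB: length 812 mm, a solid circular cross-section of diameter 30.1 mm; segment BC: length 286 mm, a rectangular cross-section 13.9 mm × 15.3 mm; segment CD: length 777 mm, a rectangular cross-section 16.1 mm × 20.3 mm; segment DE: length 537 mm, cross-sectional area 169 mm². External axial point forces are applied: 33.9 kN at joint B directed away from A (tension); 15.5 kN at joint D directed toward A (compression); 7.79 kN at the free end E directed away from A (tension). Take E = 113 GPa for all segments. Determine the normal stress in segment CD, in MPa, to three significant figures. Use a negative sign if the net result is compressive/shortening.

-23.6 MPa

Internal axial forces (sectioning from the free end, tension +): N_DE = 7.79 kN, N_CD = -7.71 kN, N_BC = -7.71 kN, N_AB = 26.19 kN.
A_CD = 326.8 mm².
σ_CD = N_CD/A_CD = -7710/326.8 = -23.59 MPa.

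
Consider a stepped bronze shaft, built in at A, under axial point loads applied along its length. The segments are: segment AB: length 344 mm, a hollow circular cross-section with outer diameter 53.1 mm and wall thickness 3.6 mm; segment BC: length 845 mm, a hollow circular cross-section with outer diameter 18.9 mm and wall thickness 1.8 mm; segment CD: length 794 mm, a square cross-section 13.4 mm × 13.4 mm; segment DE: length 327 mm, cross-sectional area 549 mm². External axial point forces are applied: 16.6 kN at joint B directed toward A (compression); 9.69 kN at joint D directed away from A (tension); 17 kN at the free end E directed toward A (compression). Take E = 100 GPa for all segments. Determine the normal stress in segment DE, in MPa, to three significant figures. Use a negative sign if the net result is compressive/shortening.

Internal axial forces (sectioning from the free end, tension +): N_DE = -17 kN, N_CD = -7.31 kN, N_BC = -7.31 kN, N_AB = -23.91 kN.
σ_DE = N_DE/A_DE = -17000/549 = -30.97 MPa.

-31.0 MPa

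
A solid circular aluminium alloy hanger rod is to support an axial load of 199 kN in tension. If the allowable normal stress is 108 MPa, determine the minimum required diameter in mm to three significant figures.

Required area A ≥ P/σ_allow = 199000/108 = 1843 mm².
For a solid circular section, d ≥ √(4A/π) = 48.44 mm.

48.4 mm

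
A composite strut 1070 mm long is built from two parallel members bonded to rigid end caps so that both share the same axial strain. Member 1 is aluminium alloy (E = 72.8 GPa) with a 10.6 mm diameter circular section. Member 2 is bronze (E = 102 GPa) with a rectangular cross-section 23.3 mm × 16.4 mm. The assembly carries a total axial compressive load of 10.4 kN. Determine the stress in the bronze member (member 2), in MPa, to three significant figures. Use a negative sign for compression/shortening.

-23.4 MPa

A_1 = 88.25 mm².
A_2 = 382.1 mm².
Equal strain + equilibrium ⇒ each member carries load in proportion to AE: A₁E₁ = 6424000 N, A₂E₂ = 38980000 N, ΣAE = 45400000 N.
σ₂ = P·E₂/ΣAE = -10400·102000/45400000 = -23.37 MPa.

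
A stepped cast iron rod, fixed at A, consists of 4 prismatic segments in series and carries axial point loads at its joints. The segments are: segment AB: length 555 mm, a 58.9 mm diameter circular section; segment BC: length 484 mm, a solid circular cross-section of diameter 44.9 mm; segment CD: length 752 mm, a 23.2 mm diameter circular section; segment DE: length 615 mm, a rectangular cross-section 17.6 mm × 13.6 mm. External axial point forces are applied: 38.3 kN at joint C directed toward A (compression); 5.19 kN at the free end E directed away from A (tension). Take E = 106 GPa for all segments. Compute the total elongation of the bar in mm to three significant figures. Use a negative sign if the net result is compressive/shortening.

0.0538 mm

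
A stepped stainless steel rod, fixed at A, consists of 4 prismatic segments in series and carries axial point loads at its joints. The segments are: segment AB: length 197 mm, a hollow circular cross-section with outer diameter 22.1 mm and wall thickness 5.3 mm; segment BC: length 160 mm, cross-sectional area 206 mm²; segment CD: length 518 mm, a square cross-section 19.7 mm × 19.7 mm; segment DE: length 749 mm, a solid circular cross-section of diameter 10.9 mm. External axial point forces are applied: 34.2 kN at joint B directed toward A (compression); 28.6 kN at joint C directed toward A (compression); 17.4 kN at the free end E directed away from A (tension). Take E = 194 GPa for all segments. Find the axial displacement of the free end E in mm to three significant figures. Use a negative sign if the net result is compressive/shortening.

Internal axial forces (sectioning from the free end, tension +): N_DE = 17.4 kN, N_CD = 17.4 kN, N_BC = -11.2 kN, N_AB = -45.4 kN.
A_AB = 279.7 mm².
A_CD = 388.1 mm².
A_DE = 93.31 mm².
δ_AB = -45400·197/(279.7·194000) = -0.1648 mm
δ_BC = -11200·160/(206·194000) = -0.04484 mm
δ_CD = 17400·518/(388.1·194000) = 0.1197 mm
δ_DE = 17400·749/(93.31·194000) = 0.7199 mm
δ = Σδ_i = 0.63 mm.

0.630 mm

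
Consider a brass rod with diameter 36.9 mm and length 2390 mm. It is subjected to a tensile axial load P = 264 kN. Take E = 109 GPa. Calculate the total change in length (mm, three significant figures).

5.41 mm

A = 1069 mm².
δ_mech = NL/(AE) = 264000·2390/(1069·109000) = 5.413 mm.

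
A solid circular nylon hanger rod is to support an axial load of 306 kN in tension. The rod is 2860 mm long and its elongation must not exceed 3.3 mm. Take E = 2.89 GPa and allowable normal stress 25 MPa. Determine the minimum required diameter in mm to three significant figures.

Required area A ≥ P/σ_allow = 306000/25 = 12240 mm².
For a solid circular section, d ≥ √(4A/π) = 124.8 mm.
Elongation limit: A ≥ PL/(Eδ_allow) = 306000·2860/(2890·3.3) = 91760 mm² ⇒ d ≥ 341.8 mm.
The elongation limit governs.

342 mm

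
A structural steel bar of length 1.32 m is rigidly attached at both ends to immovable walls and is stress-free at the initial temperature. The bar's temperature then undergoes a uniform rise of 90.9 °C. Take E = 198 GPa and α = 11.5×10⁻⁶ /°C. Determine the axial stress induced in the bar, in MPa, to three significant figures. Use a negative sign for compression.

-207 MPa

Free thermal expansion αLΔT = 11.5e-6 · 1320 · 90.9 = 1.38 mm.
The walls impose strain ε = −(1.38)/1320 = -1.0454e-03; σ = Eε = 198000 · -1.0454e-03 = -207 MPa.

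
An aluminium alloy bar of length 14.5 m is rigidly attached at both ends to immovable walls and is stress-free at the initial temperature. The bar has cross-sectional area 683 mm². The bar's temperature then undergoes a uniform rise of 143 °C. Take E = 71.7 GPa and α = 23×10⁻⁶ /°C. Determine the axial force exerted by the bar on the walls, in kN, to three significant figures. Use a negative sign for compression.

Free thermal expansion αLΔT = 23e-6 · 14500 · 143 = 47.69 mm.
The walls impose strain ε = −(47.69)/14500 = -3.2890e-03; σ = Eε = 71700 · -3.2890e-03 = -235.8 MPa.
Wall reaction R = σ·A = -235.8·683 = -161100 N = -161.1 kN.

-161 kN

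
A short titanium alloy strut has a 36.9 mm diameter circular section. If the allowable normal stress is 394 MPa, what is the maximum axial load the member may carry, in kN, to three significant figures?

A = 1069 mm².
P_max = σ_allow · A = 394 · 1069 = 421300 N = 421.3 kN.

421 kN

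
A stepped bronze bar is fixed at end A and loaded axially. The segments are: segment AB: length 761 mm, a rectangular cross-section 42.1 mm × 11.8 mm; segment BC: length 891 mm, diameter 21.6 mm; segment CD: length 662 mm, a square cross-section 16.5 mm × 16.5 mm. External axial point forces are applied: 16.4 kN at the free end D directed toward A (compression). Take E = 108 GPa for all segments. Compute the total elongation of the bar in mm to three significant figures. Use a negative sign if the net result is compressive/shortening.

Internal axial forces (sectioning from the free end, tension +): N_CD = -16.4 kN, N_BC = -16.4 kN, N_AB = -16.4 kN.
A_AB = 496.8 mm².
A_BC = 366.4 mm².
A_CD = 272.2 mm².
δ_AB = -16400·761/(496.8·108000) = -0.2326 mm
δ_BC = -16400·891/(366.4·108000) = -0.3692 mm
δ_CD = -16400·662/(272.2·108000) = -0.3692 mm
δ = Σδ_i = -0.9711 mm.

-0.971 mm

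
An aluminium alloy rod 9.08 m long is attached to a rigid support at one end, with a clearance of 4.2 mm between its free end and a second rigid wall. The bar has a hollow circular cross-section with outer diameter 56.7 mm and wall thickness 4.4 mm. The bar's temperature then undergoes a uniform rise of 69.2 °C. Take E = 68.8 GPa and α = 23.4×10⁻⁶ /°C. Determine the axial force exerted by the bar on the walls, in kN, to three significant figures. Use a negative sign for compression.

-57.5 kN

Free thermal expansion αLΔT = 23.4e-6 · 9080 · 69.2 = 14.7 mm.
The walls engage after the gap closes; constrained expansion = 14.7 − 4.2 = 10.5 mm.
The walls impose strain ε = −(10.5)/9080 = -1.1567e-03; σ = Eε = 68800 · -1.1567e-03 = -79.58 MPa.
Wall reaction R = σ·A = -79.58·722.9 = -57530 N = -57.53 kN.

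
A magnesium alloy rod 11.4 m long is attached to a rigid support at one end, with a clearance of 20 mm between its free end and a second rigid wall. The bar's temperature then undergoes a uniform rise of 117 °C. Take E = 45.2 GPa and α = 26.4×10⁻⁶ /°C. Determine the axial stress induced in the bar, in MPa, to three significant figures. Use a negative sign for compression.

Free thermal expansion αLΔT = 26.4e-6 · 11400 · 117 = 35.21 mm.
The walls engage after the gap closes; constrained expansion = 35.21 − 20 = 15.21 mm.
The walls impose strain ε = −(15.21)/11400 = -1.3344e-03; σ = Eε = 45200 · -1.3344e-03 = -60.32 MPa.

-60.3 MPa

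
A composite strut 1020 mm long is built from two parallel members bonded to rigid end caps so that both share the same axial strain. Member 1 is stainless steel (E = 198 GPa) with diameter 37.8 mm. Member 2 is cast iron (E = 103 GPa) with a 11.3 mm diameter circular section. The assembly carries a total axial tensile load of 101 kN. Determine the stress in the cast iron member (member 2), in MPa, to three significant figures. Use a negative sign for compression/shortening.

44.7 MPa

A_1 = 1122 mm².
A_2 = 100.3 mm².
Equal strain + equilibrium ⇒ each member carries load in proportion to AE: A₁E₁ = 222200000 N, A₂E₂ = 10330000 N, ΣAE = 232500000 N.
σ₂ = P·E₂/ΣAE = 101000·103000/232500000 = 44.74 MPa.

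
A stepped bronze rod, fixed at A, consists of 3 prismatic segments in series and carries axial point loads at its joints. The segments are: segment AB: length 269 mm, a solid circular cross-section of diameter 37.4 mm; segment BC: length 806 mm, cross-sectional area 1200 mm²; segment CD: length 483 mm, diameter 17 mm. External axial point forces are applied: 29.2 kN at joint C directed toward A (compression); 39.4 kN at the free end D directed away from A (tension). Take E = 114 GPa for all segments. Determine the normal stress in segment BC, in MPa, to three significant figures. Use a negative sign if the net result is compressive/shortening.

Internal axial forces (sectioning from the free end, tension +): N_CD = 39.4 kN, N_BC = 10.2 kN, N_AB = 10.2 kN.
σ_BC = N_BC/A_BC = 10200/1200 = 8.5 MPa.

8.50 MPa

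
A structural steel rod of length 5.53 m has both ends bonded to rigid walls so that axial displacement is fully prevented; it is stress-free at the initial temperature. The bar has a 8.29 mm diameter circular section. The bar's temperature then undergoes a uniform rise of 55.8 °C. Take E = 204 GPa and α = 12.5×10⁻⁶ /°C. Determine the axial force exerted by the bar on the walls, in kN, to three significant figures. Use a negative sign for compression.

Free thermal expansion αLΔT = 12.5e-6 · 5530 · 55.8 = 3.857 mm.
The walls impose strain ε = −(3.857)/5530 = -6.9750e-04; σ = Eε = 204000 · -6.9750e-04 = -142.3 MPa.
Wall reaction R = σ·A = -142.3·53.98 = -7680 N = -7.68 kN.

-7.68 kN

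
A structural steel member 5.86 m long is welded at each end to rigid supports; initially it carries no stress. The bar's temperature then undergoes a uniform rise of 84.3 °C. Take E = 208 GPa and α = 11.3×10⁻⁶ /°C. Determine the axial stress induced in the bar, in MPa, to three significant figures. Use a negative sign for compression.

Free thermal expansion αLΔT = 11.3e-6 · 5860 · 84.3 = 5.582 mm.
The walls impose strain ε = −(5.582)/5860 = -9.5259e-04; σ = Eε = 208000 · -9.5259e-04 = -198.1 MPa.

-198 MPa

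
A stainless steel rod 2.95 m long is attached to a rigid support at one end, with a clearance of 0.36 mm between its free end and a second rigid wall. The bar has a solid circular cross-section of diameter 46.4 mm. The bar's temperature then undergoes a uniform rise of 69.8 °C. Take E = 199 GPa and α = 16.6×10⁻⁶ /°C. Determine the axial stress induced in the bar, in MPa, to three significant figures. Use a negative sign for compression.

Free thermal expansion αLΔT = 16.6e-6 · 2950 · 69.8 = 3.418 mm.
The walls engage after the gap closes; constrained expansion = 3.418 − 0.36 = 3.058 mm.
The walls impose strain ε = −(3.058)/2950 = -1.0366e-03; σ = Eε = 199000 · -1.0366e-03 = -206.3 MPa.

-206 MPa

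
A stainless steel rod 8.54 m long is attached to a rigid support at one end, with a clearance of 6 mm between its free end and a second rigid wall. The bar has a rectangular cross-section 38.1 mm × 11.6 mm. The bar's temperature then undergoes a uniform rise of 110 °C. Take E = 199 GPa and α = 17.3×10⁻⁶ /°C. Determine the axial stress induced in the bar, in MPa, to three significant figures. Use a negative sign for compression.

-239 MPa

Free thermal expansion αLΔT = 17.3e-6 · 8540 · 110 = 16.25 mm.
The walls engage after the gap closes; constrained expansion = 16.25 − 6 = 10.25 mm.
The walls impose strain ε = −(10.25)/8540 = -1.2004e-03; σ = Eε = 199000 · -1.2004e-03 = -238.9 MPa.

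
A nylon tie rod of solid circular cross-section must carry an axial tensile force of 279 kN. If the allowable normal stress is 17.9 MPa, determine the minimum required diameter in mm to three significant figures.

141 mm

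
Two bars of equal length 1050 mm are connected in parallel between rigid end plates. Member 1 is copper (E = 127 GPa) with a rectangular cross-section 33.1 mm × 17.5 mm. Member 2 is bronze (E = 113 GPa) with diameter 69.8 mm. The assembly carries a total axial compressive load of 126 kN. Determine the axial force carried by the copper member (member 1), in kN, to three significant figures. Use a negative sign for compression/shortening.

-18.3 kN

A_1 = 579.2 mm².
A_2 = 3826 mm².
Equal strain + equilibrium ⇒ each member carries load in proportion to AE: A₁E₁ = 73560000 N, A₂E₂ = 432400000 N, ΣAE = 506000000 N.
F₁ = P·A₁E₁/ΣAE = -126000·73560000/506000000 = -18320 N.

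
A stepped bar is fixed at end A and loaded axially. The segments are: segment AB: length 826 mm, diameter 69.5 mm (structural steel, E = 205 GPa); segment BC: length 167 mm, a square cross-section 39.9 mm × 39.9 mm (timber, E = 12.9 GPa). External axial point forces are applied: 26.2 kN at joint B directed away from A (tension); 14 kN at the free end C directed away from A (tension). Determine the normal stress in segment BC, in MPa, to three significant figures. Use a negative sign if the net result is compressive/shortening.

8.79 MPa

Internal axial forces (sectioning from the free end, tension +): N_BC = 14 kN, N_AB = 40.2 kN.
A_BC = 1592 mm².
σ_BC = N_BC/A_BC = 14000/1592 = 8.794 MPa.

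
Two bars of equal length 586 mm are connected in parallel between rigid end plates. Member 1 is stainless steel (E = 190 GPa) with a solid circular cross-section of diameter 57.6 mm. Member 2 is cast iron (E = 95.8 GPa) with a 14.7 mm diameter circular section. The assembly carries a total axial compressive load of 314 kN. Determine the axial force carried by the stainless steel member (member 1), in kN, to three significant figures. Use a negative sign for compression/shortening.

A_1 = 2606 mm².
A_2 = 169.7 mm².
Equal strain + equilibrium ⇒ each member carries load in proportion to AE: A₁E₁ = 495100000 N, A₂E₂ = 16260000 N, ΣAE = 511400000 N.
F₁ = P·A₁E₁/ΣAE = -314000·495100000/511400000 = -304000 N.

-304 kN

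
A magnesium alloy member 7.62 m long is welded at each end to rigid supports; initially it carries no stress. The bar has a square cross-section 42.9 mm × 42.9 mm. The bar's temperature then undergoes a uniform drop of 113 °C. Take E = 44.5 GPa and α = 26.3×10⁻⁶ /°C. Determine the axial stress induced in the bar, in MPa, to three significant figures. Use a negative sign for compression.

Free thermal expansion αLΔT = 26.3e-6 · 7620 · -113 = -22.65 mm.
The walls impose strain ε = −(-22.65)/7620 = 2.9719e-03; σ = Eε = 44500 · 2.9719e-03 = 132.2 MPa.

132 MPa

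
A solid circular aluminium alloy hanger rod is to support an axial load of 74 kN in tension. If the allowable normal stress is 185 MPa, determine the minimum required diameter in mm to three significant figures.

Required area A ≥ P/σ_allow = 74000/185 = 400 mm².
For a solid circular section, d ≥ √(4A/π) = 22.57 mm.

22.6 mm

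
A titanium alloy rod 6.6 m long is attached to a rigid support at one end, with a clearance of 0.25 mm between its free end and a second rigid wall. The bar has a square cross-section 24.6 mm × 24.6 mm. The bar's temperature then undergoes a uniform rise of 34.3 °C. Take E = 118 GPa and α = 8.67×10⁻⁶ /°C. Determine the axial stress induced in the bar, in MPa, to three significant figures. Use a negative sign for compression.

-30.6 MPa

Free thermal expansion αLΔT = 8.67e-6 · 6600 · 34.3 = 1.963 mm.
The walls engage after the gap closes; constrained expansion = 1.963 − 0.25 = 1.713 mm.
The walls impose strain ε = −(1.713)/6600 = -2.5950e-04; σ = Eε = 118000 · -2.5950e-04 = -30.62 MPa.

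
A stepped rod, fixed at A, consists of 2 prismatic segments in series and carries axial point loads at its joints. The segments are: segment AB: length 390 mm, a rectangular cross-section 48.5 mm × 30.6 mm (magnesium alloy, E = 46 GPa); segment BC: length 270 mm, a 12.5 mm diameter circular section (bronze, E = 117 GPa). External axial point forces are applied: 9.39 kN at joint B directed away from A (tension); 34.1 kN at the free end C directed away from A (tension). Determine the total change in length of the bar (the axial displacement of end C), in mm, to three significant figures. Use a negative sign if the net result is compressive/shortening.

Internal axial forces (sectioning from the free end, tension +): N_BC = 34.1 kN, N_AB = 43.49 kN.
A_AB = 1484 mm².
A_BC = 122.7 mm².
δ_AB = 43490·390/(1484·46000) = 0.2484 mm
δ_BC = 34100·270/(122.7·117000) = 0.6412 mm
δ = Σδ_i = 0.8897 mm.

0.890 mm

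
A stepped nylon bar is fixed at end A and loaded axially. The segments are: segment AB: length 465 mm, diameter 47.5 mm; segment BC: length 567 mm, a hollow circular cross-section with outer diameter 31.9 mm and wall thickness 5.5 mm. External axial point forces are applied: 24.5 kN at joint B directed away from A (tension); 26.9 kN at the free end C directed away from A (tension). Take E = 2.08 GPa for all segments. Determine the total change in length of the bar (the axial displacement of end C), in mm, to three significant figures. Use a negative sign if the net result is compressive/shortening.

Internal axial forces (sectioning from the free end, tension +): N_BC = 26.9 kN, N_AB = 51.4 kN.
A_AB = 1772 mm².
A_BC = 456.2 mm².
δ_AB = 51400·465/(1772·2080) = 6.484 mm
δ_BC = 26900·567/(456.2·2080) = 16.08 mm
δ = Σδ_i = 22.56 mm.

22.6 mm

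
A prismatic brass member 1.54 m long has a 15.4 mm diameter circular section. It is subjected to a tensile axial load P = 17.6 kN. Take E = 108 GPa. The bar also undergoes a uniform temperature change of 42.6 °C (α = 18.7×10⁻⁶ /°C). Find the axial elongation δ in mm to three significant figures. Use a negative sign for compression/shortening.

2.57 mm

A = 186.3 mm².
δ_mech = NL/(AE) = 17600·1540/(186.3·108000) = 1.347 mm.
δ_thermal = αLΔT = 18.7e-6·1540·42.6 = 1.227 mm.
δ = δ_mech + δ_thermal = 2.574 mm.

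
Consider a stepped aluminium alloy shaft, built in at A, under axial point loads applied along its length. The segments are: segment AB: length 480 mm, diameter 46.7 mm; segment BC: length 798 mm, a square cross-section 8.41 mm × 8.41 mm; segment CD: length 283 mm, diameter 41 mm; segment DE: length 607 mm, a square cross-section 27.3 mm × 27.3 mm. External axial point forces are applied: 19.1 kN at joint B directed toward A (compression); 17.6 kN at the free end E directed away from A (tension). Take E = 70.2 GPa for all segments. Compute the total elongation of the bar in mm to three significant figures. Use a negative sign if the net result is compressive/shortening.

3.08 mm

Internal axial forces (sectioning from the free end, tension +): N_DE = 17.6 kN, N_CD = 17.6 kN, N_BC = 17.6 kN, N_AB = -1.5 kN.
A_AB = 1713 mm².
A_BC = 70.73 mm².
A_CD = 1320 mm².
A_DE = 745.3 mm².
δ_AB = -1500·480/(1713·70200) = -0.005988 mm
δ_BC = 17600·798/(70.73·70200) = 2.829 mm
δ_CD = 17600·283/(1320·70200) = 0.05374 mm
δ_DE = 17600·607/(745.3·70200) = 0.2042 mm
δ = Σδ_i = 3.081 mm.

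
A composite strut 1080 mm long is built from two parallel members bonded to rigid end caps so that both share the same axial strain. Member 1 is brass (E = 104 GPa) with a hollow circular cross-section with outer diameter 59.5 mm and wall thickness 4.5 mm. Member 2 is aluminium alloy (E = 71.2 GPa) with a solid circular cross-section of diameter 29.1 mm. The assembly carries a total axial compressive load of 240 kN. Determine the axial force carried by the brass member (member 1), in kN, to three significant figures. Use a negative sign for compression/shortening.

A_1 = 777.5 mm².
A_2 = 665.1 mm².
Equal strain + equilibrium ⇒ each member carries load in proportion to AE: A₁E₁ = 80860000 N, A₂E₂ = 47350000 N, ΣAE = 128200000 N.
F₁ = P·A₁E₁/ΣAE = -240000·80860000/128200000 = -151400 N.

-151 kN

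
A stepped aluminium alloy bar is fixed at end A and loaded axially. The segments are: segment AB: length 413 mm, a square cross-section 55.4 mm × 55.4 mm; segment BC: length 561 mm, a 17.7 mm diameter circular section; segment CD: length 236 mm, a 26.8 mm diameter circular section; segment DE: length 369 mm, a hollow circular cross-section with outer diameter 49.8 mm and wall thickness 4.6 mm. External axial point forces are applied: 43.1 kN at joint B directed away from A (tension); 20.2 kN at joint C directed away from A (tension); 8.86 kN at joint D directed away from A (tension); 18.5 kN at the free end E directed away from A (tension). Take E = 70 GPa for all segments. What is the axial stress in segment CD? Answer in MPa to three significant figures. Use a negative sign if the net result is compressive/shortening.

48.5 MPa

Internal axial forces (sectioning from the free end, tension +): N_DE = 18.5 kN, N_CD = 27.36 kN, N_BC = 47.56 kN, N_AB = 90.66 kN.
A_CD = 564.1 mm².
σ_CD = N_CD/A_CD = 27360/564.1 = 48.5 MPa.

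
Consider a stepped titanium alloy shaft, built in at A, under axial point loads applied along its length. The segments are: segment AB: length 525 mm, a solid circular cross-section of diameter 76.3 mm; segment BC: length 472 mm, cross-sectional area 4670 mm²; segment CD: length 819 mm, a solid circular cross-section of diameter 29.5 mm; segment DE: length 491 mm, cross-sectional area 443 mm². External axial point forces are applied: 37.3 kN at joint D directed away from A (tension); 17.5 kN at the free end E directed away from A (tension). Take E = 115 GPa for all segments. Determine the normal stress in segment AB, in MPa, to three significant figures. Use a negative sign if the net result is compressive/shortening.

Internal axial forces (sectioning from the free end, tension +): N_DE = 17.5 kN, N_CD = 54.8 kN, N_BC = 54.8 kN, N_AB = 54.8 kN.
A_AB = 4572 mm².
σ_AB = N_AB/A_AB = 54800/4572 = 11.99 MPa.

12.0 MPa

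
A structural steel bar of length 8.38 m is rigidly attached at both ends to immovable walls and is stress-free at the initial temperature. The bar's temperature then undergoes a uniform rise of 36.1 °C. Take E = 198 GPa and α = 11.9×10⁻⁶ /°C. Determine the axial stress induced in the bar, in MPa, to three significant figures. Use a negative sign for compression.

-85.1 MPa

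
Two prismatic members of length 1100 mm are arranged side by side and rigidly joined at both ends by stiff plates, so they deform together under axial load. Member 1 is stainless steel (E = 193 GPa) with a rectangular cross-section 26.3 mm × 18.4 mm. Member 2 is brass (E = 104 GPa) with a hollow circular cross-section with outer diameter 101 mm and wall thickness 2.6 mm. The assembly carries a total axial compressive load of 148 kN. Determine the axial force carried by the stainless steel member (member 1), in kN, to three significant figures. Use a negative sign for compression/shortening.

A_1 = 483.9 mm².
A_2 = 803.7 mm².
Equal strain + equilibrium ⇒ each member carries load in proportion to AE: A₁E₁ = 93400000 N, A₂E₂ = 83590000 N, ΣAE = 177000000 N.
F₁ = P·A₁E₁/ΣAE = -148000·93400000/177000000 = -78100 N.

-78.1 kN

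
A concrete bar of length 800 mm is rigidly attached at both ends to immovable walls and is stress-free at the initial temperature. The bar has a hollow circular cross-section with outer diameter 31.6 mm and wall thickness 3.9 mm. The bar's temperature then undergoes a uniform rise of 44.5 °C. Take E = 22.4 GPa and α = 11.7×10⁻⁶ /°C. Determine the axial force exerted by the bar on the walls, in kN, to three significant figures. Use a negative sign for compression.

Free thermal expansion αLΔT = 11.7e-6 · 800 · 44.5 = 0.4165 mm.
The walls impose strain ε = −(0.4165)/800 = -5.2065e-04; σ = Eε = 22400 · -5.2065e-04 = -11.66 MPa.
Wall reaction R = σ·A = -11.66·339.4 = -3958 N = -3.958 kN.

-3.96 kN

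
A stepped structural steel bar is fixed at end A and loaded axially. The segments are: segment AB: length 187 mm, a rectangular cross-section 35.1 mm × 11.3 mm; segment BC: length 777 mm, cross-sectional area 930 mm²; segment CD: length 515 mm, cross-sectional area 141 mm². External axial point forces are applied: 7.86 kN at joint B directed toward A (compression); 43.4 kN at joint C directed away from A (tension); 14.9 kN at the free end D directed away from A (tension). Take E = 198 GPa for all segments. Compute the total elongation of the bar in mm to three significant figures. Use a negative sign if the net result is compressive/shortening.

Internal axial forces (sectioning from the free end, tension +): N_CD = 14.9 kN, N_BC = 58.3 kN, N_AB = 50.44 kN.
A_AB = 396.6 mm².
δ_AB = 50440·187/(396.6·198000) = 0.1201 mm
δ_BC = 58300·777/(930·198000) = 0.246 mm
δ_CD = 14900·515/(141·198000) = 0.2749 mm
δ = Σδ_i = 0.641 mm.

0.641 mm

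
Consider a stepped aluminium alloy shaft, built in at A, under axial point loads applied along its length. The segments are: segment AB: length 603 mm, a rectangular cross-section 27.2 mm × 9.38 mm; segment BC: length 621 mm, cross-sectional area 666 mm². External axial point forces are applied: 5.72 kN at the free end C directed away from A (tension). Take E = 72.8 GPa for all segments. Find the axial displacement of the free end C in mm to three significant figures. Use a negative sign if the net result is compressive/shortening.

0.259 mm

Internal axial forces (sectioning from the free end, tension +): N_BC = 5.72 kN, N_AB = 5.72 kN.
A_AB = 255.1 mm².
δ_AB = 5720·603/(255.1·72800) = 0.1857 mm
δ_BC = 5720·621/(666·72800) = 0.07326 mm
δ = Σδ_i = 0.259 mm.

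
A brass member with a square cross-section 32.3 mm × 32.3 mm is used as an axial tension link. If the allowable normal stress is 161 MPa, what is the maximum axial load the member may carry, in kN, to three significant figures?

168 kN

A = 1043 mm².
P_max = σ_allow · A = 161 · 1043 = 168000 N = 168 kN.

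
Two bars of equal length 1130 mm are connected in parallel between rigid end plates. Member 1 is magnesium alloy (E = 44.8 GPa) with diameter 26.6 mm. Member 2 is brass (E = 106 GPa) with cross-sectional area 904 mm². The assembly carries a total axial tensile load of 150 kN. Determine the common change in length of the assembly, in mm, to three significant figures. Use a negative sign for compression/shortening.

A_1 = 555.7 mm².
Equal strain + equilibrium ⇒ each member carries load in proportion to AE: A₁E₁ = 24900000 N, A₂E₂ = 95820000 N, ΣAE = 120700000 N.
δ = PL/ΣAE = 150000·1130/120700000 = 1.404 mm.

1.40 mm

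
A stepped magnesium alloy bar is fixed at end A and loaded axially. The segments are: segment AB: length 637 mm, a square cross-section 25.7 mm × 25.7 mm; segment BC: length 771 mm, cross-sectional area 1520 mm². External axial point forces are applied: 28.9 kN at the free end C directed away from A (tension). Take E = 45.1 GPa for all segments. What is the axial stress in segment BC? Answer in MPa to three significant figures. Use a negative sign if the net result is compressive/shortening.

19.0 MPa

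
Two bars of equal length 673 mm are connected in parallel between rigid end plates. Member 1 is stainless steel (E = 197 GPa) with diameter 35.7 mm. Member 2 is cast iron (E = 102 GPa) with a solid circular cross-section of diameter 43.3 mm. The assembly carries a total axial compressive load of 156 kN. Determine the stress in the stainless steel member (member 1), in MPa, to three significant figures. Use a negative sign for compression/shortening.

-88.5 MPa

A_1 = 1001 mm².
A_2 = 1473 mm².
Equal strain + equilibrium ⇒ each member carries load in proportion to AE: A₁E₁ = 197200000 N, A₂E₂ = 150200000 N, ΣAE = 347400000 N.
σ₁ = P·E₁/ΣAE = -156000·197000/347400000 = -88.46 MPa.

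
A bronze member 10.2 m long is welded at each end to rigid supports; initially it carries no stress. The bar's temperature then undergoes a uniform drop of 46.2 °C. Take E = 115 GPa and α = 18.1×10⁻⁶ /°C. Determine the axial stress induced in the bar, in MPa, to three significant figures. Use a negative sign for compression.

96.2 MPa

Free thermal expansion αLΔT = 18.1e-6 · 10200 · -46.2 = -8.529 mm.
The walls impose strain ε = −(-8.529)/10200 = 8.3622e-04; σ = Eε = 115000 · 8.3622e-04 = 96.17 MPa.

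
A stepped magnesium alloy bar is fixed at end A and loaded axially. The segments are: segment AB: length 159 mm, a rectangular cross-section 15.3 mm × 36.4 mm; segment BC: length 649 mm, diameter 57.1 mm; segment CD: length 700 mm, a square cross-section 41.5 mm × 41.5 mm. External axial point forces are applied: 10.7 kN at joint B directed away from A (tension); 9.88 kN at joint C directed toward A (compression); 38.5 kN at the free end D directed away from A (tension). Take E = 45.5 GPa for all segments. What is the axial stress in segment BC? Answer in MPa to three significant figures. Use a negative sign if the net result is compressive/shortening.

11.2 MPa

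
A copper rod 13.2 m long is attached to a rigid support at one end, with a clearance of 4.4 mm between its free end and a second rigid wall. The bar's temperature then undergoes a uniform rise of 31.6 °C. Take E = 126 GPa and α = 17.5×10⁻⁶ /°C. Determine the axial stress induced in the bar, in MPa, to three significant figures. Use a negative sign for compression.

-27.7 MPa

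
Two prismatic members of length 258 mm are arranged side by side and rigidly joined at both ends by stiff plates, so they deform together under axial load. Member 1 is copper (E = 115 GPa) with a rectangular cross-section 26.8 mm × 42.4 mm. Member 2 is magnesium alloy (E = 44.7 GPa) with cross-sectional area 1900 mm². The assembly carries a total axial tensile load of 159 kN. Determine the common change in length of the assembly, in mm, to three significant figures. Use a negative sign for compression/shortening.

0.190 mm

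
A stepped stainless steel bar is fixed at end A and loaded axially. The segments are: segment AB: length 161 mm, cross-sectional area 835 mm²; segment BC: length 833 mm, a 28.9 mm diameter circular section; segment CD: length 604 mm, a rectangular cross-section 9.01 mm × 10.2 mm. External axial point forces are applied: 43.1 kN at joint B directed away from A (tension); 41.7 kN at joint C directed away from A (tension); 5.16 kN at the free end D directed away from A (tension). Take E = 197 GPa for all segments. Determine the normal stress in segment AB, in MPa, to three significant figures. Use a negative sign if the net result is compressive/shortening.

108 MPa

Internal axial forces (sectioning from the free end, tension +): N_CD = 5.16 kN, N_BC = 46.86 kN, N_AB = 89.96 kN.
σ_AB = N_AB/A_AB = 89960/835 = 107.7 MPa.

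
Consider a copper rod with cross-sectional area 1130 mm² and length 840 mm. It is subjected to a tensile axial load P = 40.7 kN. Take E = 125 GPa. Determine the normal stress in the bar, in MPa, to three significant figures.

36.0 MPa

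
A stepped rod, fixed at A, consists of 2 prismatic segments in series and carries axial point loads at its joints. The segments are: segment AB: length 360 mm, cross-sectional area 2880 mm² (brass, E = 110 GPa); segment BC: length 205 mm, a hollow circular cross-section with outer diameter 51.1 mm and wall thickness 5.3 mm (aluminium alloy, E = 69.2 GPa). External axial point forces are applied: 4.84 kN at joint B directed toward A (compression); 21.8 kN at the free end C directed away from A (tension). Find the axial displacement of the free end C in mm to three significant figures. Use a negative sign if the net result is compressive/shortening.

Internal axial forces (sectioning from the free end, tension +): N_BC = 21.8 kN, N_AB = 16.96 kN.
A_BC = 762.6 mm².
δ_AB = 16960·360/(2880·110000) = 0.01927 mm
δ_BC = 21800·205/(762.6·69200) = 0.08469 mm
δ = Σδ_i = 0.104 mm.

0.104 mm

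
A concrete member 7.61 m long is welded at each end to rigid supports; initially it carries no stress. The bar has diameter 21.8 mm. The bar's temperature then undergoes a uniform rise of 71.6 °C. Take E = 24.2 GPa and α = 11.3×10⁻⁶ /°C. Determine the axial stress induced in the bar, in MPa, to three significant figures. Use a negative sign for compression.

-19.6 MPa

Free thermal expansion αLΔT = 11.3e-6 · 7610 · 71.6 = 6.157 mm.
The walls impose strain ε = −(6.157)/7610 = -8.0908e-04; σ = Eε = 24200 · -8.0908e-04 = -19.58 MPa.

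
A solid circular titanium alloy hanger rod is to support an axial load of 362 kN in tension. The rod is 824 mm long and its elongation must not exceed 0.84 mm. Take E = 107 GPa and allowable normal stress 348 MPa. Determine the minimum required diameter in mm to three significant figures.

65.0 mm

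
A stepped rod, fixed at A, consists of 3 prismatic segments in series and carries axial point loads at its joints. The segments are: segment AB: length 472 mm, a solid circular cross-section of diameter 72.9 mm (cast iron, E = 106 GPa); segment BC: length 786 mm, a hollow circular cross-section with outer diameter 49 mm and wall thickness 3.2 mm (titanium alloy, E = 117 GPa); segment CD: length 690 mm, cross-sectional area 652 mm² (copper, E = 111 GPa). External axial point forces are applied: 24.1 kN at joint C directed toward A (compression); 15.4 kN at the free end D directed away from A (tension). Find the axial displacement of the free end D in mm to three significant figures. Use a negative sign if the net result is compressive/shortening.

0.0106 mm

Internal axial forces (sectioning from the free end, tension +): N_CD = 15.4 kN, N_BC = -8.7 kN, N_AB = -8.7 kN.
A_AB = 4174 mm².
A_BC = 460.4 mm².
δ_AB = -8700·472/(4174·106000) = -0.009281 mm
δ_BC = -8700·786/(460.4·117000) = -0.1269 mm
δ_CD = 15400·690/(652·111000) = 0.1468 mm
δ = Σδ_i = 0.01061 mm.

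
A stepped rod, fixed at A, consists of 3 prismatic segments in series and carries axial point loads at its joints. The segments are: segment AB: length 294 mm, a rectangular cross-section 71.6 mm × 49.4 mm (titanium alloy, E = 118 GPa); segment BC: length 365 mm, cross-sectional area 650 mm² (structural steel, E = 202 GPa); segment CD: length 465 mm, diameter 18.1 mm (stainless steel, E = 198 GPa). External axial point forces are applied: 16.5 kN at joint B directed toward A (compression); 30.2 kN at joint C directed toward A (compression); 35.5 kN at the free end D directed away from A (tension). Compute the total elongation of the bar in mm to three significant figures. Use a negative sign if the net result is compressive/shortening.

0.331 mm

Internal axial forces (sectioning from the free end, tension +): N_CD = 35.5 kN, N_BC = 5.3 kN, N_AB = -11.2 kN.
A_AB = 3537 mm².
A_CD = 257.3 mm².
δ_AB = -11200·294/(3537·118000) = -0.007889 mm
δ_BC = 5300·365/(650·202000) = 0.01473 mm
δ_CD = 35500·465/(257.3·198000) = 0.324 mm
δ = Σδ_i = 0.3309 mm.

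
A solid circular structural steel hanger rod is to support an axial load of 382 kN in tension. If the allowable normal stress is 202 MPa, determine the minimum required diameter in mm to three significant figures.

Required area A ≥ P/σ_allow = 382000/202 = 1891 mm².
For a solid circular section, d ≥ √(4A/π) = 49.07 mm.

49.1 mm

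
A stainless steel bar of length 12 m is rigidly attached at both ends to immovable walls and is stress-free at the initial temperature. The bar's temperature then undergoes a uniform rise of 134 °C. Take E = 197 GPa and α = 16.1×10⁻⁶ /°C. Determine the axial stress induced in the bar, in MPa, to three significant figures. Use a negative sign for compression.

Free thermal expansion αLΔT = 16.1e-6 · 12000 · 134 = 25.89 mm.
The walls impose strain ε = −(25.89)/12000 = -2.1574e-03; σ = Eε = 197000 · -2.1574e-03 = -425 MPa.

-425 MPa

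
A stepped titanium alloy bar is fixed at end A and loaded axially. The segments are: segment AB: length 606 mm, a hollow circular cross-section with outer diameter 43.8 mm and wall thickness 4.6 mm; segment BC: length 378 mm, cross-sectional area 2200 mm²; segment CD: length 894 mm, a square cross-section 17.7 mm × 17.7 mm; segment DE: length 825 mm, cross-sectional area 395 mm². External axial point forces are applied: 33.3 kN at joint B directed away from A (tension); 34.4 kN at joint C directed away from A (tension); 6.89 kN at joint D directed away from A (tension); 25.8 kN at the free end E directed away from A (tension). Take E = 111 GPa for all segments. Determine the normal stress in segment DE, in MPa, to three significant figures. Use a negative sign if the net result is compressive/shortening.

65.3 MPa

Internal axial forces (sectioning from the free end, tension +): N_DE = 25.8 kN, N_CD = 32.69 kN, N_BC = 67.09 kN, N_AB = 100.4 kN.
σ_DE = N_DE/A_DE = 25800/395 = 65.32 MPa.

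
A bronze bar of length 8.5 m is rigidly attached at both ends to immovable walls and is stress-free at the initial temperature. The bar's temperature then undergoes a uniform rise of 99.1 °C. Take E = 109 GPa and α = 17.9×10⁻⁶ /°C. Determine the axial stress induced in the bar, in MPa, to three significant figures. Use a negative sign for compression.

Free thermal expansion αLΔT = 17.9e-6 · 8500 · 99.1 = 15.08 mm.
The walls impose strain ε = −(15.08)/8500 = -1.7739e-03; σ = Eε = 109000 · -1.7739e-03 = -193.4 MPa.

-193 MPa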